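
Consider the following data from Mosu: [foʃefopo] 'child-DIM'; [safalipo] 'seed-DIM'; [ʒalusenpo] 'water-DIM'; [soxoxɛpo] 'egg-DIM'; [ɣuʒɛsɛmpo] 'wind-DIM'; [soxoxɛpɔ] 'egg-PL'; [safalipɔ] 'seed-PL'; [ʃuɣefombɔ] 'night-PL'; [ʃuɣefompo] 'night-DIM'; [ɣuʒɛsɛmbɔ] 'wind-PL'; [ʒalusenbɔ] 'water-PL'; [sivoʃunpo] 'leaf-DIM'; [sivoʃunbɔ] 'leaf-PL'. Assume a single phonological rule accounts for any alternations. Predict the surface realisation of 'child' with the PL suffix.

The PL suffix surfaces as [-bɔ] and [-pɔ], depending on the final segment of the stem.
The DIM suffix, which begins with [p], is invariant after every stem; so [p] is not altered by any rule here.
So the underlying form is /-bɔ/, and voiced stops become voiceless after a vowel.
After 'child', which ends in a vowel, the suffix surfaces as [-pɔ], giving [foʃefopɔ].

[foʃefopɔ]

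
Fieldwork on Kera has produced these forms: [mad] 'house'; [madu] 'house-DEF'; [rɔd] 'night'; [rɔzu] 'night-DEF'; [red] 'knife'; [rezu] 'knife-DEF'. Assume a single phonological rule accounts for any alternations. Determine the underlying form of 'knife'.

/rez/

The root 'knife' surfaces as [red] and [rezu], with a stem-final [d] ~ [z] alternation.
The stem 'house' ([mad], [madu]) shows [d] unchanged in both environments, so [d] cannot be basic with [z] derived before the DEF suffix.
The alternation reflects word-final hardening: voiced fricatives become stops word-finally. /z/ is underlying.
Hence 'knife' is /rez/ underlyingly.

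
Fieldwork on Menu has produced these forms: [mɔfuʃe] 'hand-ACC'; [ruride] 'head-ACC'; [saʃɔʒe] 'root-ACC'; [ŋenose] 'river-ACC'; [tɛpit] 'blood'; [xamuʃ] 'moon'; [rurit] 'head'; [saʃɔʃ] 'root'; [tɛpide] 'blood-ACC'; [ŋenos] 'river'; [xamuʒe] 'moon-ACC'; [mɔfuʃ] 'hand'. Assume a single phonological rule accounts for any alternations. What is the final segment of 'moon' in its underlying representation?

/ʒ/

In [xamuʃ] and [xamuʒe] the final segment of 'moon' alternates: [ʃ] ~ [ʒ].
The stem 'hand' ([mɔfuʃ], [mɔfuʃe]) shows [ʃ] unchanged in both environments, so [ʃ] cannot be basic with [ʒ] derived before the ACC suffix.
The underlying segment must be /ʒ/; voiced obstruents become voiceless word-finally, yielding [ʃ] there.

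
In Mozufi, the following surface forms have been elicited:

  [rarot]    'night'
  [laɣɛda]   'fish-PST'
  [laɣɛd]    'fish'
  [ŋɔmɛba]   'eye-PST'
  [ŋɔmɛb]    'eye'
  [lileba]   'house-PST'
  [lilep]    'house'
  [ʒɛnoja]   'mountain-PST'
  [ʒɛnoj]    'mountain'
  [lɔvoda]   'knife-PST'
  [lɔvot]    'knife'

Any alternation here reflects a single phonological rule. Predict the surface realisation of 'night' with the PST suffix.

The stem for 'knife' ends in [d] in [lɔvoda] but [t] in [lɔvot].
But 'fish' keeps [d] in both environments ([laɣɛda], [laɣɛd]), so there is no rule changing /d/ to [t] in isolation.
So /t/ is underlying, and a rule of intervocalic voicing — voiceless stops become voiced between vowels — gives [d].
The one attested form of 'night', [rarot], shows underlying /rarot/. Applying the same rule between vowels gives [raroda].

[raroda]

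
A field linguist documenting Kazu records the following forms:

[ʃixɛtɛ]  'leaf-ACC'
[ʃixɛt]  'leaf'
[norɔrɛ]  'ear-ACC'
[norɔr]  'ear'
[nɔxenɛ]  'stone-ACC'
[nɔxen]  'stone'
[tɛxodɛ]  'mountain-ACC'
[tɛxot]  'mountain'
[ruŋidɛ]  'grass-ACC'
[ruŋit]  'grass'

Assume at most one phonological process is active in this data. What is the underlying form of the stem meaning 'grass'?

/ruŋid/

In [ruŋidɛ] and [ruŋit] the final segment of 'grass' alternates: [d] ~ [t].
Compare 'leaf', with invariant [t] in [ʃixɛtɛ] and [ʃixɛt]: an analysis with underlying /t/ and a rule producing [d] before the ACC suffix would wrongly predict alternation here too.
The alternation reflects word-final obstruent devoicing: voiced obstruents become voiceless word-finally. /d/ is underlying.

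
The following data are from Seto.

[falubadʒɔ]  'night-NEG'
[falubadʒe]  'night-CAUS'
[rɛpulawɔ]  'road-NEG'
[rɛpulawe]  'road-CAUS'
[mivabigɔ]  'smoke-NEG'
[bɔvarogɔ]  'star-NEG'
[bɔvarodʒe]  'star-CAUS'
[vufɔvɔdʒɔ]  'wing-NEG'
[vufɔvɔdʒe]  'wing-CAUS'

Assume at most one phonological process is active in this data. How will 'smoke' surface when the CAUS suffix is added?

The stem for 'star' ends in [g] in [bɔvarogɔ] but [dʒ] in [bɔvarodʒe].
Compare 'night', with invariant [dʒ] in [falubadʒɔ] and [falubadʒe]: an analysis with underlying /dʒ/ and a rule producing [g] before the NEG suffix would wrongly predict alternation here too.
The underlying segment must be /g/; /g/ becomes palato-alveolar [dʒ] before a front vowel, yielding [dʒ] there.
From [mivabigɔ] the stem 'smoke' is /mivabig/; before a front vowel this yields [mivabidʒe].

[mivabidʒe]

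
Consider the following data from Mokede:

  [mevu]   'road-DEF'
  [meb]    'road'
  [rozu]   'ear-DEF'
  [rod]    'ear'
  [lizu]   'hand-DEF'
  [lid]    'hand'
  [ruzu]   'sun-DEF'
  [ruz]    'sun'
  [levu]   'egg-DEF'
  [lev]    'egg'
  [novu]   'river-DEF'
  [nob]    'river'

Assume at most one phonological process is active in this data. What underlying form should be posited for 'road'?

/meb/

In [mevu] and [meb] the final segment of 'road' alternates: [v] ~ [b].
The stem 'egg' ([levu], [lev]) shows [v] unchanged in both environments, so [v] cannot be basic with [b] derived in isolation.
So /b/ is underlying, and a rule of intervocalic spirantization — voiced stops become fricatives between vowels — gives [v].
The underlying form of 'road' is therefore /meb/.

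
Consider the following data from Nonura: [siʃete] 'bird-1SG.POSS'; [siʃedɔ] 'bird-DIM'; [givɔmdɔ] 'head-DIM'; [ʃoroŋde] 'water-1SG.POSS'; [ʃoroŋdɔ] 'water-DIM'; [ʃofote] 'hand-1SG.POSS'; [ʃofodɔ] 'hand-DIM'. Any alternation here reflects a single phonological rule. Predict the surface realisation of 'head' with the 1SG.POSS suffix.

[givɔmde]

The 1SG.POSS suffix surfaces as [-de] and [-te], depending on the final segment of the stem.
The DIM suffix, which begins with [d], is invariant after every stem; so [d] is not altered by any rule here.
So the underlying form is /-te/, and voiceless stops become voiced after a nasal.
After 'head', which ends in a nasal, the suffix surfaces as [-de], giving [givɔmde].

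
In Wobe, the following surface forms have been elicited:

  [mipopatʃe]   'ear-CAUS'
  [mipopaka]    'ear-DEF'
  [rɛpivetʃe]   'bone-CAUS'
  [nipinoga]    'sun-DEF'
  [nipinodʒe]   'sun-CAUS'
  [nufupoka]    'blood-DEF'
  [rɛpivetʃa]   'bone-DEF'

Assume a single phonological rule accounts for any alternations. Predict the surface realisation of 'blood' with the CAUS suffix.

'ear' shows [k] ~ [tʃ] at the end of the stem ([mipopaka] vs [mipopatʃe]).
But 'bone' keeps [tʃ] in both environments ([rɛpivetʃa], [rɛpivetʃe]), so there is no rule changing /tʃ/ to [k] before the DEF suffix.
So /k/ is underlying, and a rule of palatalization before a front vowel — /k/ and /g/ become palato-alveolar [tʃ] and [dʒ] before a front vowel — gives [tʃ].
From [nufupoka] the stem 'blood' is /nufupok/; before a front vowel this yields [nufupotʃe].

[nufupotʃe]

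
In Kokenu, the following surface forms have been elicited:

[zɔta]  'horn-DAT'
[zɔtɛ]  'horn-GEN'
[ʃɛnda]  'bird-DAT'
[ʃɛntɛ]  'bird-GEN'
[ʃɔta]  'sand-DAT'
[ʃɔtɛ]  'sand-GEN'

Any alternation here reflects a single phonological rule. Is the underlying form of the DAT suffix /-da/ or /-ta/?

The DAT suffix surfaces as [-da] and [-ta], depending on the final segment of the stem.
By contrast the GEN suffix keeps its initial [t] throughout — that segment must be underlying.
So the underlying form is /-da/, and voiced stops become voiceless after a vowel.

/-da/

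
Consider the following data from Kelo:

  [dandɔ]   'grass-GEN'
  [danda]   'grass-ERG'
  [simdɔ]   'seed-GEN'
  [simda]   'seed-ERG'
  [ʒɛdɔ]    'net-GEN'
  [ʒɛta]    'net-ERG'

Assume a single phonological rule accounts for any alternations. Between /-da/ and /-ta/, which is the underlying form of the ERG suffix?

The ERG morpheme has two allomorphs, [-da] and [-ta].
The GEN suffix, which begins with [d], is invariant after every stem; so [d] is not altered by any rule here.
So the underlying form is /-ta/, and voiceless stops become voiced after a nasal.

/-ta/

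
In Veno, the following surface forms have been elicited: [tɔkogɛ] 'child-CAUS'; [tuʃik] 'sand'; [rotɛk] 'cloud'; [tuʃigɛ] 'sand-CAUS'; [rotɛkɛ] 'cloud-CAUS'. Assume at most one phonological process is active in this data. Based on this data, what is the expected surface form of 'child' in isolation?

The stem for 'sand' ends in [k] in [tuʃik] but [g] in [tuʃigɛ].
If /k/ were underlying and a rule turned it into [g] before the CAUS suffix, 'cloud' would also alternate; but it has [k] in both [rotɛk] and [rotɛkɛ].
So /g/ is underlying, and a rule of word-final obstruent devoicing — voiced obstruents become voiceless word-finally — gives [k].
The one attested form of 'child', [tɔkogɛ], shows underlying /tɔkog/. Applying the same rule word-finally gives [tɔkok].

[tɔkok]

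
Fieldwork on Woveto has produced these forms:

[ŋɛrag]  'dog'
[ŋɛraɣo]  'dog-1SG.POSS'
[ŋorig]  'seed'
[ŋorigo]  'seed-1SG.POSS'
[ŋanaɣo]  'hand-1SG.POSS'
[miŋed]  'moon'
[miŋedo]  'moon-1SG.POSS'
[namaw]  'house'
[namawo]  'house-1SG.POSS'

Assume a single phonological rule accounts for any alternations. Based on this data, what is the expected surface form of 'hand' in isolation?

[ŋanag]

In [ŋɛrag] and [ŋɛraɣo] the final segment of 'dog' alternates: [g] ~ [ɣ].
If /g/ were underlying and a rule turned it into [ɣ] before the 1SG.POSS suffix, 'seed' would also alternate; but it has [g] in both [ŋorig] and [ŋorigo].
The alternation reflects word-final hardening: voiced fricatives become stops word-finally. /ɣ/ is underlying.
From [ŋanaɣo] the stem 'hand' is /ŋanaɣ/; word-finally this yields [ŋanag].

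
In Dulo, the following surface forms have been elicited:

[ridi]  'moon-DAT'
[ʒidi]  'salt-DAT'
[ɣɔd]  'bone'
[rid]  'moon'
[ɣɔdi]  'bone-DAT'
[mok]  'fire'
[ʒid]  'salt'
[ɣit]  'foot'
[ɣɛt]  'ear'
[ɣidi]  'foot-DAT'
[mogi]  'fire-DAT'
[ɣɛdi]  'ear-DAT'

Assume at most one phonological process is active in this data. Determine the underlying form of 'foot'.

/ɣit/

The stem for 'foot' ends in [t] in [ɣit] but [d] in [ɣidi].
If /d/ were underlying and a rule turned it into [t] in isolation, 'salt' would also alternate; but it has [d] in both [ʒid] and [ʒidi].
Therefore /t/ is basic and [d] is derived by intervocalic voicing (voiceless stops become voiced between vowels).
Hence 'foot' is /ɣit/ underlyingly.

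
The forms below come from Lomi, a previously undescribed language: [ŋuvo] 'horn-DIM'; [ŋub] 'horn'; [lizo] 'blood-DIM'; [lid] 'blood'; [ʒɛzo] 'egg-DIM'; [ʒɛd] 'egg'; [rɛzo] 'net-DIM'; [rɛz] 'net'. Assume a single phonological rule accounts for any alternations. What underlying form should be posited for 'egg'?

The root 'egg' surfaces as [ʒɛzo] and [ʒɛd], with a stem-final [z] ~ [d] alternation.
Compare 'net', with invariant [z] in [rɛzo] and [rɛz]: an analysis with underlying /z/ and a rule producing [d] in isolation would wrongly predict alternation here too.
The underlying segment must be /d/; voiced stops become fricatives between vowels, yielding [z] there.

/ʒɛd/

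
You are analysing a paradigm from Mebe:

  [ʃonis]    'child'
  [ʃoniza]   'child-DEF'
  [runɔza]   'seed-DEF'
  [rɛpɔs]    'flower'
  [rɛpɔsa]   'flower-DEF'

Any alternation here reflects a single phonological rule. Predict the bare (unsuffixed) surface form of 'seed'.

The stem for 'child' ends in [s] in [ʃonis] but [z] in [ʃoniza].
If /s/ were underlying and a rule turned it into [z] before the DEF suffix, 'flower' would also alternate; but it has [s] in both [rɛpɔs] and [rɛpɔsa].
The underlying segment must be /z/; voiced obstruents become voiceless word-finally, yielding [s] there.
From [runɔza] the stem 'seed' is /runɔz/; word-finally this yields [runɔs].

[runɔs]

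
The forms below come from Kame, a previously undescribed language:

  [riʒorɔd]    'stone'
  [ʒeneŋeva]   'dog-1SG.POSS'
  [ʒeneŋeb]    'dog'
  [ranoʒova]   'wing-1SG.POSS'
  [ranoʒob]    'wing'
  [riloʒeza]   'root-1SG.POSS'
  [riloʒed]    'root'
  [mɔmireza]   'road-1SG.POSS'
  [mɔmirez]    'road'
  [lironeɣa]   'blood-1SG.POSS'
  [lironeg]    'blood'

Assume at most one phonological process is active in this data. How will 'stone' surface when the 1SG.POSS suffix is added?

[riʒorɔza]

In [riloʒeza] and [riloʒed] the final segment of 'root' alternates: [z] ~ [d].
But 'road' keeps [z] in both environments ([mɔmireza], [mɔmirez]), so there is no rule changing /z/ to [d] in isolation.
The alternation reflects intervocalic spirantization: voiced stops become fricatives between vowels. /d/ is underlying.
The one attested form of 'stone', [riʒorɔd], shows underlying /riʒorɔd/. Applying the same rule between vowels gives [riʒorɔza].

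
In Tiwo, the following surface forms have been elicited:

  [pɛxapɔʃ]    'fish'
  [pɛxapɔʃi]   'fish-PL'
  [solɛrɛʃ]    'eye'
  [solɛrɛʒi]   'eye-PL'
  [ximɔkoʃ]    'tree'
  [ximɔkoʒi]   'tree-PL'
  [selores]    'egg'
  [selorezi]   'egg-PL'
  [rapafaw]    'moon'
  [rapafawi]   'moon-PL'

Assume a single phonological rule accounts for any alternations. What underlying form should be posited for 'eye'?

The stem for 'eye' ends in [ʃ] in [solɛrɛʃ] but [ʒ] in [solɛrɛʒi].
Compare 'fish', with invariant [ʃ] in [pɛxapɔʃ] and [pɛxapɔʃi]: an analysis with underlying /ʃ/ and a rule producing [ʒ] before the PL suffix would wrongly predict alternation here too.
So /ʒ/ is underlying, and a rule of word-final obstruent devoicing — voiced obstruents become voiceless word-finally — gives [ʃ].
So 'eye' = /solɛrɛʒ/.

/solɛrɛʒ/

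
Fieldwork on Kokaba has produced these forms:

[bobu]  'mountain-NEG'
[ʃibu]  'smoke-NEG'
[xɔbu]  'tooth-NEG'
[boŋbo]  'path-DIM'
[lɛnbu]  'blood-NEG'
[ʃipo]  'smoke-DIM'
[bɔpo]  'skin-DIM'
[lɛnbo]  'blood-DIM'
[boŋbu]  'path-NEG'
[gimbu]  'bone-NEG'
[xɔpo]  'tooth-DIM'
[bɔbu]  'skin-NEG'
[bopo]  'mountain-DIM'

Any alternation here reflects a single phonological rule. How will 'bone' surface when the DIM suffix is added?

[gimbo]

The DIM morpheme has two allomorphs, [-bo] and [-po].
The NEG suffix, which begins with [b], is invariant after every stem; so [b] is not altered by any rule here.
The DIM suffix is therefore /-po/ underlyingly, with post-nasal voicing: voiceless stops become voiced after a nasal.
After 'bone', which ends in a nasal, the suffix surfaces as [-bo], giving [gimbo].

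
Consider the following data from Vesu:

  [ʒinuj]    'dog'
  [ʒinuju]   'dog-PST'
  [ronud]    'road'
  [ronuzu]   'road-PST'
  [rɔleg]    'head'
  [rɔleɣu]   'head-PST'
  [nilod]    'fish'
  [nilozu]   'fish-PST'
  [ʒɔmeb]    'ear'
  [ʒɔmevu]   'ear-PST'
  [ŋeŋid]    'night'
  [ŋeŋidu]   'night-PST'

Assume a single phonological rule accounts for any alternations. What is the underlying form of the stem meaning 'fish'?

'fish' shows [d] ~ [z] at the end of the stem ([nilod] vs [nilozu]).
But 'night' keeps [d] in both environments ([ŋeŋid], [ŋeŋidu]), so there is no rule changing /d/ to [z] before the PST suffix.
So /z/ is underlying, and a rule of word-final hardening — voiced fricatives become stops word-finally — gives [d].
The underlying form of 'fish' is therefore /niloz/.

/niloz/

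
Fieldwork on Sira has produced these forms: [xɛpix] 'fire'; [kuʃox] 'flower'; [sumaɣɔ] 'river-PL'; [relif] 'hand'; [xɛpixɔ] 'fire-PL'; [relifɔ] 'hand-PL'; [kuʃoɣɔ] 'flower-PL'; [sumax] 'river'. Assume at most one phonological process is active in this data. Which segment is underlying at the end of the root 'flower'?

/ɣ/

'flower' shows [ɣ] ~ [x] at the end of the stem ([kuʃoɣɔ] vs [kuʃox]).
If /x/ were underlying and a rule turned it into [ɣ] before the PL suffix, 'fire' would also alternate; but it has [x] in both [xɛpixɔ] and [xɛpix].
The alternation reflects word-final obstruent devoicing: voiced obstruents become voiceless word-finally. /ɣ/ is underlying.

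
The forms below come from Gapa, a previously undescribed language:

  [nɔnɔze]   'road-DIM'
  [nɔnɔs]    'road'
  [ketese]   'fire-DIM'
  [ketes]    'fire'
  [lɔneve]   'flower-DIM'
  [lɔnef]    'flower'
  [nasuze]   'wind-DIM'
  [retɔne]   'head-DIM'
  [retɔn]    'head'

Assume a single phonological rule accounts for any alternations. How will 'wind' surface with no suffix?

The root 'road' surfaces as [nɔnɔze] and [nɔnɔs], with a stem-final [z] ~ [s] alternation.
If /s/ were underlying and a rule turned it into [z] before the DIM suffix, 'fire' would also alternate; but it has [s] in both [ketese] and [ketes].
So /z/ is underlying, and a rule of word-final obstruent devoicing — voiced obstruents become voiceless word-finally — gives [s].
The one attested form of 'wind', [nasuze], shows underlying /nasuz/. Applying the same rule word-finally gives [nasus].

[nasus]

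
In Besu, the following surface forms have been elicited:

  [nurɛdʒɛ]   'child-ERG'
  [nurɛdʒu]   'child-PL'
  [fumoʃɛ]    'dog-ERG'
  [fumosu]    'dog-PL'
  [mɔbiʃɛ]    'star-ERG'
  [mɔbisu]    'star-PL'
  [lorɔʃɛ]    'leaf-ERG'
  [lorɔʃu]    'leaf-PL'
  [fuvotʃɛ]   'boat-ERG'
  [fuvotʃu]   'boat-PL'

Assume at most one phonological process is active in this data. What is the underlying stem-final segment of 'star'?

In [mɔbiʃɛ] and [mɔbisu] the final segment of 'star' alternates: [ʃ] ~ [s].
If /ʃ/ were underlying and a rule turned it into [s] before the PL suffix, 'leaf' would also alternate; but it has [ʃ] in both [lorɔʃɛ] and [lorɔʃu].
So /s/ is underlying, and a rule of palatalization before a front vowel — /s/ becomes palato-alveolar [ʃ] before a front vowel — gives [ʃ].

/s/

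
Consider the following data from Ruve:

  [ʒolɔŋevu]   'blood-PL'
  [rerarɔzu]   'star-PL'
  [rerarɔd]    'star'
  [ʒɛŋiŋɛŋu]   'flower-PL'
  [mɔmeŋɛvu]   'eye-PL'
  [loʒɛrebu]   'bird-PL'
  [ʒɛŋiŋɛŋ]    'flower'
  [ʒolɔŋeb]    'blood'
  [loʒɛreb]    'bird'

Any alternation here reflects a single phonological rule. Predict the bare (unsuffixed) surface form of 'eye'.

In [ʒolɔŋevu] and [ʒolɔŋeb] the final segment of 'blood' alternates: [v] ~ [b].
If /b/ were underlying and a rule turned it into [v] before the PL suffix, 'bird' would also alternate; but it has [b] in both [loʒɛrebu] and [loʒɛreb].
Therefore /v/ is basic and [b] is derived by word-final hardening (voiced fricatives become stops word-finally).
The one attested form of 'eye', [mɔmeŋɛvu], shows underlying /mɔmeŋɛv/. Applying the same rule word-finally gives [mɔmeŋɛb].

[mɔmeŋɛb]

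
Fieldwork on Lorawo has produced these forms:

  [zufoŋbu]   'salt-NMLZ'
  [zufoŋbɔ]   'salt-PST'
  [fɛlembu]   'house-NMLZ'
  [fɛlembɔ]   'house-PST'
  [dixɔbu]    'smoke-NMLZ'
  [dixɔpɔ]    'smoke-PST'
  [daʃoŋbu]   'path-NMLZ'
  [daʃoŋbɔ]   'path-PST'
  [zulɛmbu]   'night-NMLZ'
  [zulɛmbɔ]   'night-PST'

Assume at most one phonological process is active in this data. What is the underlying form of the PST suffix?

The PST morpheme has two allomorphs, [-bɔ] and [-pɔ].
By contrast the NMLZ suffix keeps its initial [b] throughout — that segment must be underlying.
The PST suffix is therefore /-pɔ/ underlyingly, with post-nasal voicing: voiceless stops become voiced after a nasal.

/-pɔ/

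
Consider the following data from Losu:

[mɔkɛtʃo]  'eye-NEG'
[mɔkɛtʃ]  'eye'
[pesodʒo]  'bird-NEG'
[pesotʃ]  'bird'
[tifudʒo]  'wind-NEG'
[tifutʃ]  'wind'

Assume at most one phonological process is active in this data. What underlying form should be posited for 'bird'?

The stem for 'bird' ends in [dʒ] in [pesodʒo] but [tʃ] in [pesotʃ].
Compare 'eye', with invariant [tʃ] in [mɔkɛtʃo] and [mɔkɛtʃ]: an analysis with underlying /tʃ/ and a rule producing [dʒ] before the NEG suffix would wrongly predict alternation here too.
The alternation reflects word-final obstruent devoicing: voiced obstruents become voiceless word-finally. /dʒ/ is underlying.

/pesodʒ/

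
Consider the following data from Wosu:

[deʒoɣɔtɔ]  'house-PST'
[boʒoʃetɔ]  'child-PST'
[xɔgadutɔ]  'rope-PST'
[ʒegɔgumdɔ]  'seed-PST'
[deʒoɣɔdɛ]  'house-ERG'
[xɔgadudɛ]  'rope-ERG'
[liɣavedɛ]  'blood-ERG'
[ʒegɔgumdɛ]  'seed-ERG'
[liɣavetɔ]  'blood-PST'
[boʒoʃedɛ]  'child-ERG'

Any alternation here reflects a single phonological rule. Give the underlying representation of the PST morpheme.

/-tɔ/

The PST suffix surfaces as [-dɔ] and [-tɔ], depending on the final segment of the stem.
By contrast the ERG suffix keeps its initial [d] throughout — that segment must be underlying.
The PST suffix is therefore /-tɔ/ underlyingly, with post-nasal voicing: voiceless stops become voiced after a nasal.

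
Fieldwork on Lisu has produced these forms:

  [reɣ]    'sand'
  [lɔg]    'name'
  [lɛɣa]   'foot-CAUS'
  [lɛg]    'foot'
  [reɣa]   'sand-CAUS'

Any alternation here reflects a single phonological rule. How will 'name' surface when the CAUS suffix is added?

In [lɛg] and [lɛɣa] the final segment of 'foot' alternates: [g] ~ [ɣ].
If /ɣ/ were underlying and a rule turned it into [g] in isolation, 'sand' would also alternate; but it has [ɣ] in both [reɣ] and [reɣa].
The alternation reflects intervocalic spirantization: voiced stops become fricatives between vowels. /g/ is underlying.
The one attested form of 'name', [lɔg], shows underlying /lɔg/. Applying the same rule between vowels gives [lɔɣa].

[lɔɣa]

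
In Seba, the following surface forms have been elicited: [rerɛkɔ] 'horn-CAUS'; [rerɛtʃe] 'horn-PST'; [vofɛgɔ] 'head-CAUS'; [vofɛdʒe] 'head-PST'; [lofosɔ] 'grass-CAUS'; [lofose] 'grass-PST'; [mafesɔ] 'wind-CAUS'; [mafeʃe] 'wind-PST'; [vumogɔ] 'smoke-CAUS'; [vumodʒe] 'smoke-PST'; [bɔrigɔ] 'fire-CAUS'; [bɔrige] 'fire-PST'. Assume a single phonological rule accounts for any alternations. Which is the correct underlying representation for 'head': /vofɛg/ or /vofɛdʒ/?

The stem for 'head' ends in [g] in [vofɛgɔ] but [dʒ] in [vofɛdʒe].
The stem 'fire' ([bɔrigɔ], [bɔrige]) shows [g] unchanged in both environments, so [g] cannot be basic with [dʒ] derived before the PST suffix.
The alternation reflects depalatalization: palato-alveolar /tʃ/, /dʒ/ and /ʃ/ become [k], [g] and [s] when no front vowel follows. /dʒ/ is underlying.

/vofɛdʒ/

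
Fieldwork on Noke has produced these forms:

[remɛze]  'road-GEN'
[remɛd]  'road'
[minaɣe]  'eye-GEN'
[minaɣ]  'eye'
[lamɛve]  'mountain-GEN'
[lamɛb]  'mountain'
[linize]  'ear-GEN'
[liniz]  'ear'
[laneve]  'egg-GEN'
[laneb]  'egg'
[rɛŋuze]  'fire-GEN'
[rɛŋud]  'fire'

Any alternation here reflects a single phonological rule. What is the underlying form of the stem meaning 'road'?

/remɛd/

In [remɛze] and [remɛd] the final segment of 'road' alternates: [z] ~ [d].
But 'ear' keeps [z] in both environments ([linize], [liniz]), so there is no rule changing /z/ to [d] in isolation.
So /d/ is underlying, and a rule of intervocalic spirantization — voiced stops become fricatives between vowels — gives [z].
The underlying form of 'road' is therefore /remɛd/.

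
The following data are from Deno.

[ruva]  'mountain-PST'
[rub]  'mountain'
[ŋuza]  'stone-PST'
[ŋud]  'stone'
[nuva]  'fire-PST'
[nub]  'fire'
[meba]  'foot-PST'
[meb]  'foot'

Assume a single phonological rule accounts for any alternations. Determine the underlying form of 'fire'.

The root 'fire' surfaces as [nuva] and [nub], with a stem-final [v] ~ [b] alternation.
But 'foot' keeps [b] in both environments ([meba], [meb]), so there is no rule changing /b/ to [v] before the PST suffix.
Therefore /v/ is basic and [b] is derived by word-final hardening (voiced fricatives become stops word-finally).

/nuv/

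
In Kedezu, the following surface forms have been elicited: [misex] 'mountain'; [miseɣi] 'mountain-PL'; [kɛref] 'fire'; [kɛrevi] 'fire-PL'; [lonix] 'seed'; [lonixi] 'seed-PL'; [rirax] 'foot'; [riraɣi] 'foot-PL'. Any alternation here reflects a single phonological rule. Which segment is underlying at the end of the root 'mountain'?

/ɣ/

'mountain' shows [x] ~ [ɣ] at the end of the stem ([misex] vs [miseɣi]).
Compare 'seed', with invariant [x] in [lonix] and [lonixi]: an analysis with underlying /x/ and a rule producing [ɣ] before the PL suffix would wrongly predict alternation here too.
Therefore /ɣ/ is basic and [x] is derived by word-final obstruent devoicing (voiced obstruents become voiceless word-finally).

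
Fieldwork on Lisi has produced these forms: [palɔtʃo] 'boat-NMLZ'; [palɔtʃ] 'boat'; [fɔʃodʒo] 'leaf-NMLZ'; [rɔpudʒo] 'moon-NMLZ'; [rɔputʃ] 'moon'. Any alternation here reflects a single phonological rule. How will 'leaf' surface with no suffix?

'moon' shows [dʒ] ~ [tʃ] at the end of the stem ([rɔpudʒo] vs [rɔputʃ]).
Compare 'boat', with invariant [tʃ] in [palɔtʃo] and [palɔtʃ]: an analysis with underlying /tʃ/ and a rule producing [dʒ] before the NMLZ suffix would wrongly predict alternation here too.
Therefore /dʒ/ is basic and [tʃ] is derived by word-final obstruent devoicing (voiced obstruents become voiceless word-finally).
The one attested form of 'leaf', [fɔʃodʒo], shows underlying /fɔʃodʒ/. Applying the same rule word-finally gives [fɔʃotʃ].

[fɔʃotʃ]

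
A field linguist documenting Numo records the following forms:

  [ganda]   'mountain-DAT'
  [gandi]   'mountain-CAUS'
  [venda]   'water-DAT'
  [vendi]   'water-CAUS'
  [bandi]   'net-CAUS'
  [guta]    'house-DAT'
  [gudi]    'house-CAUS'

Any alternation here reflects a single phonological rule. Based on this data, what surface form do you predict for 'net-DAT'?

The DAT morpheme has two allomorphs, [-da] and [-ta].
By contrast the CAUS suffix keeps its initial [d] throughout — that segment must be underlying.
The DAT suffix is therefore /-ta/ underlyingly, with post-nasal voicing: voiceless stops become voiced after a nasal.
After 'net', which ends in a nasal, the suffix surfaces as [-da], giving [banda].

[banda]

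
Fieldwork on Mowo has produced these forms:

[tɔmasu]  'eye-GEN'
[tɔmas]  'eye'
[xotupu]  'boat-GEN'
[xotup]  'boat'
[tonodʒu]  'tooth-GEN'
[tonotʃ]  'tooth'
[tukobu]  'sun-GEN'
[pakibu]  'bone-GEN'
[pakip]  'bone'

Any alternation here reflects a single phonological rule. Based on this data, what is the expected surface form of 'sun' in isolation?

[tukop]

The stem for 'bone' ends in [b] in [pakibu] but [p] in [pakip].
But 'boat' keeps [p] in both environments ([xotupu], [xotup]), so there is no rule changing /p/ to [b] before the GEN suffix.
So /b/ is underlying, and a rule of word-final obstruent devoicing — voiced obstruents become voiceless word-finally — gives [p].
The one attested form of 'sun', [tukobu], shows underlying /tukob/. Applying the same rule word-finally gives [tukop].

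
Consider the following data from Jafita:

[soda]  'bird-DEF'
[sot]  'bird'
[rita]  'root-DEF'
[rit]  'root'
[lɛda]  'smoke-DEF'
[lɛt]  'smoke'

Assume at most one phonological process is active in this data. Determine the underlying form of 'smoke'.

/lɛd/

In [lɛda] and [lɛt] the final segment of 'smoke' alternates: [d] ~ [t].
If /t/ were underlying and a rule turned it into [d] before the DEF suffix, 'root' would also alternate; but it has [t] in both [rita] and [rit].
Therefore /d/ is basic and [t] is derived by word-final obstruent devoicing (voiced obstruents become voiceless word-finally).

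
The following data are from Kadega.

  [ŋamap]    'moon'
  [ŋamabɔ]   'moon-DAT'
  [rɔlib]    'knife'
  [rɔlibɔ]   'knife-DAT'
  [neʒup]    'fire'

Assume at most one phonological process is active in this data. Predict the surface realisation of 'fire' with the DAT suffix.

The root 'moon' surfaces as [ŋamap] and [ŋamabɔ], with a stem-final [p] ~ [b] alternation.
But 'knife' keeps [b] in both environments ([rɔlib], [rɔlibɔ]), so there is no rule changing /b/ to [p] in isolation.
The alternation reflects intervocalic voicing: voiceless stops become voiced between vowels. /p/ is underlying.
The one attested form of 'fire', [neʒup], shows underlying /neʒup/. Applying the same rule between vowels gives [neʒubɔ].

[neʒubɔ]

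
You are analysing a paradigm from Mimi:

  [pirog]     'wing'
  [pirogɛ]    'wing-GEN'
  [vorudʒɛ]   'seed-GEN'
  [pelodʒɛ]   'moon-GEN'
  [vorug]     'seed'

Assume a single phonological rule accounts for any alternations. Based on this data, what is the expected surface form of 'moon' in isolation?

[pelog]

The stem for 'seed' ends in [dʒ] in [vorudʒɛ] but [g] in [vorug].
Compare 'wing', with invariant [g] in [pirogɛ] and [pirog]: an analysis with underlying /g/ and a rule producing [dʒ] before the GEN suffix would wrongly predict alternation here too.
The underlying segment must be /dʒ/; palato-alveolar /dʒ/ becomes [g] when no front vowel follows, yielding [g] there.
From [pelodʒɛ] the stem 'moon' is /pelodʒ/; when no front vowel follows this yields [pelog].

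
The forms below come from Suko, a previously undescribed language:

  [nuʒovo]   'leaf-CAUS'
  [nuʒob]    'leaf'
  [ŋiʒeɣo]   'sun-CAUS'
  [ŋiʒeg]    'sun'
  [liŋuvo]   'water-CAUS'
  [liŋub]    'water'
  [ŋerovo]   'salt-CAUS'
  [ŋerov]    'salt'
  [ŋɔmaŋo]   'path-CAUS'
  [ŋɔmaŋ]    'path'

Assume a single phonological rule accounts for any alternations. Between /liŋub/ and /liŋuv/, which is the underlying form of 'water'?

The stem for 'water' ends in [v] in [liŋuvo] but [b] in [liŋub].
If /v/ were underlying and a rule turned it into [b] in isolation, 'salt' would also alternate; but it has [v] in both [ŋerovo] and [ŋerov].
The underlying segment must be /b/; voiced stops become fricatives between vowels, yielding [v] there.

/liŋub/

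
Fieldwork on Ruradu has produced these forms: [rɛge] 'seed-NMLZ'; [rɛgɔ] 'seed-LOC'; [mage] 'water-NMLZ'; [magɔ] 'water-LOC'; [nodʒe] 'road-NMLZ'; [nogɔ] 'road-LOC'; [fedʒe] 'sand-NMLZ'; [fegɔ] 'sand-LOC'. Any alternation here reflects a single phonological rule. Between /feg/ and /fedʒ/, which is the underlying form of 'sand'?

In [fedʒe] and [fegɔ] the final segment of 'sand' alternates: [dʒ] ~ [g].
But 'water' keeps [g] in both environments ([mage], [magɔ]), so there is no rule changing /g/ to [dʒ] before the NMLZ suffix.
Therefore /dʒ/ is basic and [g] is derived by depalatalization (palato-alveolar /dʒ/ becomes [g] when no front vowel follows).

/fedʒ/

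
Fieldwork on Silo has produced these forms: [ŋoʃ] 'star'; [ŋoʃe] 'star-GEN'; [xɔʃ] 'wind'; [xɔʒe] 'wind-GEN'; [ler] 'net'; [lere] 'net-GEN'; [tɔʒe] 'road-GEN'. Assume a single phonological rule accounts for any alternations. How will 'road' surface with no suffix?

The root 'wind' surfaces as [xɔʃ] and [xɔʒe], with a stem-final [ʃ] ~ [ʒ] alternation.
If /ʃ/ were underlying and a rule turned it into [ʒ] before the GEN suffix, 'star' would also alternate; but it has [ʃ] in both [ŋoʃ] and [ŋoʃe].
So /ʒ/ is underlying, and a rule of word-final obstruent devoicing — voiced obstruents become voiceless word-finally — gives [ʃ].
From [tɔʒe] the stem 'road' is /tɔʒ/; word-finally this yields [tɔʃ].

[tɔʃ]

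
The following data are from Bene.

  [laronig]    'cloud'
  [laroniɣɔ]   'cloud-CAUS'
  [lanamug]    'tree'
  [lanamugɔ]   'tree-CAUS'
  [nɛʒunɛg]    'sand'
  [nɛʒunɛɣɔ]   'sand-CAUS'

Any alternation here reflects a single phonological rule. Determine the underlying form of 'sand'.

The stem for 'sand' ends in [g] in [nɛʒunɛg] but [ɣ] in [nɛʒunɛɣɔ].
Compare 'tree', with invariant [g] in [lanamug] and [lanamugɔ]: an analysis with underlying /g/ and a rule producing [ɣ] before the CAUS suffix would wrongly predict alternation here too.
So /ɣ/ is underlying, and a rule of word-final hardening — voiced fricatives become stops word-finally — gives [g].

/nɛʒunɛɣ/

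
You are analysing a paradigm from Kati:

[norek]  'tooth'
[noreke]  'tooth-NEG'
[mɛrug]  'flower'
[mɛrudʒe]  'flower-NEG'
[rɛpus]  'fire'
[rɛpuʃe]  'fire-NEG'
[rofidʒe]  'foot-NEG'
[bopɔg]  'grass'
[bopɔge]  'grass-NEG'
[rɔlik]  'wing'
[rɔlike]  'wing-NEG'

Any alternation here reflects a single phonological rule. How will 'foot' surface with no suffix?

The root 'flower' surfaces as [mɛrug] and [mɛrudʒe], with a stem-final [g] ~ [dʒ] alternation.
Compare 'grass', with invariant [g] in [bopɔg] and [bopɔge]: an analysis with underlying /g/ and a rule producing [dʒ] before the NEG suffix would wrongly predict alternation here too.
The underlying segment must be /dʒ/; palato-alveolar /dʒ/ and /ʃ/ become [g] and [s] when no front vowel follows, yielding [g] there.
From [rofidʒe] the stem 'foot' is /rofidʒ/; when no front vowel follows this yields [rofig].

[rofig]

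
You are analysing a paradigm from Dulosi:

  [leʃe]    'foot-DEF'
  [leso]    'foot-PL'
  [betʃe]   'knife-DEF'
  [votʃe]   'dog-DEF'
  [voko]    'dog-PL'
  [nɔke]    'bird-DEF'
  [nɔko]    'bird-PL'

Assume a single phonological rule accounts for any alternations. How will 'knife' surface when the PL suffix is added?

[beko]

The root 'dog' surfaces as [votʃe] and [voko], with a stem-final [tʃ] ~ [k] alternation.
Compare 'bird', with invariant [k] in [nɔke] and [nɔko]: an analysis with underlying /k/ and a rule producing [tʃ] before the DEF suffix would wrongly predict alternation here too.
The alternation reflects depalatalization: palato-alveolar /tʃ/ and /ʃ/ become [k] and [s] when no front vowel follows. /tʃ/ is underlying.
The one attested form of 'knife', [betʃe], shows underlying /betʃ/. Applying the same rule when no front vowel follows gives [beko].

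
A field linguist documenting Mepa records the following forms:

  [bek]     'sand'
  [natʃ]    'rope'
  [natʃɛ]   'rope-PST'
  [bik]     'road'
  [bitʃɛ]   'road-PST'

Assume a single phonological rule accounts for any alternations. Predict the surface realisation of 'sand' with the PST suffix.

[betʃɛ]

In [bik] and [bitʃɛ] the final segment of 'road' alternates: [k] ~ [tʃ].
If /tʃ/ were underlying and a rule turned it into [k] in isolation, 'rope' would also alternate; but it has [tʃ] in both [natʃ] and [natʃɛ].
So /k/ is underlying, and a rule of palatalization before a front vowel — /k/ becomes palato-alveolar [tʃ] before a front vowel — gives [tʃ].
The one attested form of 'sand', [bek], shows underlying /bek/. Applying the same rule before a front vowel gives [betʃɛ].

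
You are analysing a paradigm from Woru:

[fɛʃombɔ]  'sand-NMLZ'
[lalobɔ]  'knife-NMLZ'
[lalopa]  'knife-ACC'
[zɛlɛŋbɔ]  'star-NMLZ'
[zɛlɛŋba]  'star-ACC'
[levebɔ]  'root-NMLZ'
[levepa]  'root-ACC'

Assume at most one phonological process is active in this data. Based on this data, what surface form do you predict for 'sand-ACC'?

[fɛʃomba]

The ACC suffix surfaces as [-ba] and [-pa], depending on the final segment of the stem.
By contrast the NMLZ suffix keeps its initial [b] throughout — that segment must be underlying.
So the underlying form is /-pa/, and voiceless stops become voiced after a nasal.
After 'sand', which ends in a nasal, the suffix surfaces as [-ba], giving [fɛʃomba].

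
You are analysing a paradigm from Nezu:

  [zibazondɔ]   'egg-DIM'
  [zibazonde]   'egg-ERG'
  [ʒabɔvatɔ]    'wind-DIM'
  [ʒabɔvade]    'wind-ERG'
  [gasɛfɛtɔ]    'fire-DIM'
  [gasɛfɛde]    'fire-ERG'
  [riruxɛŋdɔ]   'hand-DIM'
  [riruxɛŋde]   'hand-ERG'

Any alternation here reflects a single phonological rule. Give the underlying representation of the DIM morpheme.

The DIM suffix surfaces as [-dɔ] and [-tɔ], depending on the final segment of the stem.
The ERG suffix, which begins with [d], is invariant after every stem; so [d] is not altered by any rule here.
The DIM suffix is therefore /-tɔ/ underlyingly, with post-nasal voicing: voiceless stops become voiced after a nasal.

/-tɔ/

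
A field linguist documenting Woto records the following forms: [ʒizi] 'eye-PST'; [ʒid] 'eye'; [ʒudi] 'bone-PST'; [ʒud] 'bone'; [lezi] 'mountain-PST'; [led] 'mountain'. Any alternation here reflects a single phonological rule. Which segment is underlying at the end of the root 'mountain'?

/z/

The root 'mountain' surfaces as [lezi] and [led], with a stem-final [z] ~ [d] alternation.
Compare 'bone', with invariant [d] in [ʒudi] and [ʒud]: an analysis with underlying /d/ and a rule producing [z] before the PST suffix would wrongly predict alternation here too.
Therefore /z/ is basic and [d] is derived by word-final hardening (voiced fricatives become stops word-finally).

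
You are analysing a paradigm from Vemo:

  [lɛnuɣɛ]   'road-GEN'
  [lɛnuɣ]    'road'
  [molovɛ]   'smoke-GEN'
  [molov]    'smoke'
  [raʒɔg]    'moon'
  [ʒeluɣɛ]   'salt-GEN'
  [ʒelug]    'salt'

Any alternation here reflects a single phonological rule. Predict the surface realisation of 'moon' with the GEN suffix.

[raʒɔɣɛ]

The root 'salt' surfaces as [ʒeluɣɛ] and [ʒelug], with a stem-final [ɣ] ~ [g] alternation.
But 'road' keeps [ɣ] in both environments ([lɛnuɣɛ], [lɛnuɣ]), so there is no rule changing /ɣ/ to [g] in isolation.
The alternation reflects intervocalic spirantization: voiced stops become fricatives between vowels. /g/ is underlying.
From [raʒɔg] the stem 'moon' is /raʒɔg/; between vowels this yields [raʒɔɣɛ].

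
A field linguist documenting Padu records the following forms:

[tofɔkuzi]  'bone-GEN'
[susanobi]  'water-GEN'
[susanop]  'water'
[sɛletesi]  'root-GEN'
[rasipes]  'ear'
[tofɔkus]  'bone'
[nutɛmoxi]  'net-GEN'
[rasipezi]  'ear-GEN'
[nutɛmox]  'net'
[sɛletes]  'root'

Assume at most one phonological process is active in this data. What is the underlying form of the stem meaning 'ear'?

The root 'ear' surfaces as [rasipes] and [rasipezi], with a stem-final [s] ~ [z] alternation.
But 'root' keeps [s] in both environments ([sɛletes], [sɛletesi]), so there is no rule changing /s/ to [z] before the GEN suffix.
The alternation reflects word-final obstruent devoicing: voiced obstruents become voiceless word-finally. /z/ is underlying.
So 'ear' = /rasipez/.

/rasipez/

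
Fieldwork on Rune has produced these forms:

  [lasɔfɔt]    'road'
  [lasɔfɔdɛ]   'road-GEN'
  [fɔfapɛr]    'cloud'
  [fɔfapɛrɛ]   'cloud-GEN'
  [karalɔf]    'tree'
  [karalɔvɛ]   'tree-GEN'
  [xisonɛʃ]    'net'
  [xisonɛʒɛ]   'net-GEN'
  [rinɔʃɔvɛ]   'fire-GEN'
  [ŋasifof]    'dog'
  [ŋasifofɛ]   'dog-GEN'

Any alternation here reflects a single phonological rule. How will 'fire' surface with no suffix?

The stem for 'tree' ends in [f] in [karalɔf] but [v] in [karalɔvɛ].
But 'dog' keeps [f] in both environments ([ŋasifof], [ŋasifofɛ]), so there is no rule changing /f/ to [v] before the GEN suffix.
The underlying segment must be /v/; voiced obstruents become voiceless word-finally, yielding [f] there.
From [rinɔʃɔvɛ] the stem 'fire' is /rinɔʃɔv/; word-finally this yields [rinɔʃɔf].

[rinɔʃɔf]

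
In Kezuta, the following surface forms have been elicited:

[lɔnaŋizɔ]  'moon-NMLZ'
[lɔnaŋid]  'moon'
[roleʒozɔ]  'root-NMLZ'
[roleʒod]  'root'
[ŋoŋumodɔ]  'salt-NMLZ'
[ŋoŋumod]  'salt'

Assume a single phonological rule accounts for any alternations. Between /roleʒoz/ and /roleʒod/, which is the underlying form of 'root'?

/roleʒoz/

The stem for 'root' ends in [z] in [roleʒozɔ] but [d] in [roleʒod].
Compare 'salt', with invariant [d] in [ŋoŋumodɔ] and [ŋoŋumod]: an analysis with underlying /d/ and a rule producing [z] before the NMLZ suffix would wrongly predict alternation here too.
So /z/ is underlying, and a rule of word-final hardening — voiced fricatives become stops word-finally — gives [d].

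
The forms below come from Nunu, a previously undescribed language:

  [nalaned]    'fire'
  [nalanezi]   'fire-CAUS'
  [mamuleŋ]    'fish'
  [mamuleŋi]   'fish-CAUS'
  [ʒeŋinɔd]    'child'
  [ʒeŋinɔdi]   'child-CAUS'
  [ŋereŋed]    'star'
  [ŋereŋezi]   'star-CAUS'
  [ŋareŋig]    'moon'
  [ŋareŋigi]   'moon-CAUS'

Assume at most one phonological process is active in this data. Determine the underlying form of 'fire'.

/nalanez/

The root 'fire' surfaces as [nalaned] and [nalanezi], with a stem-final [d] ~ [z] alternation.
Compare 'child', with invariant [d] in [ʒeŋinɔd] and [ʒeŋinɔdi]: an analysis with underlying /d/ and a rule producing [z] before the CAUS suffix would wrongly predict alternation here too.
Therefore /z/ is basic and [d] is derived by word-final hardening (voiced fricatives become stops word-finally).
Hence 'fire' is /nalanez/ underlyingly.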